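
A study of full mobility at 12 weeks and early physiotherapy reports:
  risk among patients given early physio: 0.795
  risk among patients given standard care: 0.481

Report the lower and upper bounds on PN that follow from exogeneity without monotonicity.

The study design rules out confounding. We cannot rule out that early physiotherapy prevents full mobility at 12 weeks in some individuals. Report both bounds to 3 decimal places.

0.395 ≤ PN ≤ 0.653

Let p₁ = 0.795, p₀ = 0.481.
Under exogeneity alone the bounds on PN are max{0,(p₁−p₀)/p₁} ≤ PN ≤ min{1,(1−p₀)/p₁}.
  lower = (p₁ − p₀)/p₁ = 0.314 / 0.795 ≈ 0.3950
  upper = min{1, (1 − p₀)/p₁} = 0.519 / 0.795 ≈ 0.6528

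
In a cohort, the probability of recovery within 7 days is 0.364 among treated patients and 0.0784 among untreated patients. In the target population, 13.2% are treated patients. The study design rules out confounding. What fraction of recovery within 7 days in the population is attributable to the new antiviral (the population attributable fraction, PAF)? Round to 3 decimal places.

PAF ≈ 0.325

Let p₁ = 0.364, p₀ = 0.0784.
Overall risk P(Y=1) = π·p₁ + (1−π)·p₀ = 0.132×0.364 + 0.868×0.0784 = 0.1161.
Under exogeneity, PAF = [P(Y=1) − p₀] / P(Y=1).
PAF = (0.1161 − 0.0784) / 0.1161 ≈ 0.3247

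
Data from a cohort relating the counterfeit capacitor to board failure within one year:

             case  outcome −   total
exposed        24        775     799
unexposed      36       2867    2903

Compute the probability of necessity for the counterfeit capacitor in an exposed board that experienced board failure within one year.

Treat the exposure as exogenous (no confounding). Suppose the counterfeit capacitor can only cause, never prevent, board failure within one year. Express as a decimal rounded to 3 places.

PN ≈ 0.587

p₁ = P(outcome | exposed) = 24/799 = 0.030038
p₀ = P(outcome | unexposed) = 36/2903 = 0.012401
Under exogeneity and monotonicity, PN = (p₁ − p₀) / p₁.
PN = (0.030038 − 0.012401) / 0.030038 = 0.017637 / 0.030038 ≈ 0.5872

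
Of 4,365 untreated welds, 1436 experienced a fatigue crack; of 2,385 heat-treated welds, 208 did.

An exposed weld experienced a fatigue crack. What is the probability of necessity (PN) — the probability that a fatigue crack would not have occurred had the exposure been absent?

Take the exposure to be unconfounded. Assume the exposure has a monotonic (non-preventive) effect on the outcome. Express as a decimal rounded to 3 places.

p₁ = P(outcome | exposed) = 1436/4365 = 0.32898
p₀ = P(outcome | unexposed) = 208/2385 = 0.087212
Under exogeneity and monotonicity, PN = (p₁ − p₀) / p₁.
PN = (0.32898 − 0.087212) / 0.32898 = 0.24177 / 0.32898 ≈ 0.7349

PN ≈ 0.735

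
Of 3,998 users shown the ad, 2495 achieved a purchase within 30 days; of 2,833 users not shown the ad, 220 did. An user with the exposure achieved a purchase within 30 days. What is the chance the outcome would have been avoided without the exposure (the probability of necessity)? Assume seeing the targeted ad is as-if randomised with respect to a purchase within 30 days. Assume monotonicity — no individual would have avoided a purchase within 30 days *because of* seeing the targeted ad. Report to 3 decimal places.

p₁ = P(outcome | exposed) = 2495/3998 = 0.62406
p₀ = P(outcome | unexposed) = 220/2833 = 0.077656
Under exogeneity and monotonicity, PN = (p₁ − p₀) / p₁.
PN = (0.62406 − 0.077656) / 0.62406 = 0.54641 / 0.62406 ≈ 0.8756

PN ≈ 0.876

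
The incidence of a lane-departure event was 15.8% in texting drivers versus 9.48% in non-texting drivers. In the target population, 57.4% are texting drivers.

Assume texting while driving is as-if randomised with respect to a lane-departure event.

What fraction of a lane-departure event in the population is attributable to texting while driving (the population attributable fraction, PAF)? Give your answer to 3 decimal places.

p₁ = 0.158, p₀ = 0.0948.
Overall risk P(Y=1) = π·p₁ + (1−π)·p₀ = 0.574×0.158 + 0.426×0.0948 = 0.13108.
Under exogeneity, PAF = [P(Y=1) − p₀] / P(Y=1).
PAF = (0.13108 − 0.0948) / 0.13108 ≈ 0.2768

PAF ≈ 0.277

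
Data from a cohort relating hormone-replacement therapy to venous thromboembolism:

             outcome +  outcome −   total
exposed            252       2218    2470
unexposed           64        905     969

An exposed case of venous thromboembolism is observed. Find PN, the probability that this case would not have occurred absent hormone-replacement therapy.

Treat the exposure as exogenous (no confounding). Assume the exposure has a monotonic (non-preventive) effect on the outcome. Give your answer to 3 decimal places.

PN ≈ 0.353

p₁ = P(outcome | exposed) = 252/2470 = 0.10202
p₀ = P(outcome | unexposed) = 64/969 = 0.066047
Under exogeneity and monotonicity, PN = (p₁ − p₀) / p₁.
PN = (0.10202 − 0.066047) / 0.10202 = 0.035977 / 0.10202 ≈ 0.3526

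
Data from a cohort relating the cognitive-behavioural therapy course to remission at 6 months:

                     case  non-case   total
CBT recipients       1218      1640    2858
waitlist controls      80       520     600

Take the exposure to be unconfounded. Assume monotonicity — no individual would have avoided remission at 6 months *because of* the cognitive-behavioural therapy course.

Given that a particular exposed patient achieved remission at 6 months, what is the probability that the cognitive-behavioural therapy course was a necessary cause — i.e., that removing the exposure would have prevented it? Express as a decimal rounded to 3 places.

PN ≈ 0.687

p₁ = P(outcome | exposed) = 1218/2858 = 0.42617
p₀ = P(outcome | unexposed) = 80/600 = 0.13333
Under exogeneity and monotonicity, PN = (p₁ − p₀) / p₁.
PN = (0.42617 − 0.13333) / 0.42617 = 0.29284 / 0.42617 ≈ 0.6871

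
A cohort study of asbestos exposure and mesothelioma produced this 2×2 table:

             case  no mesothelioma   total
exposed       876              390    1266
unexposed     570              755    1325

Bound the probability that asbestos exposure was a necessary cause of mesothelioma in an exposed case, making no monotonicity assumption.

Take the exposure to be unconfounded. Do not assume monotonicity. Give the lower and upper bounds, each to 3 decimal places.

0.378 ≤ PN ≤ 0.823

p₁ = P(outcome | exposed) = 876/1266 = 0.69194
p₀ = P(outcome | unexposed) = 570/1325 = 0.43019
Under exogeneity alone the bounds on PN are max{0,(p₁−p₀)/p₁} ≤ PN ≤ min{1,(1−p₀)/p₁}.
  lower = (p₁ − p₀)/p₁ = 0.26175 / 0.69194 ≈ 0.3783
  upper = min{1, (1 − p₀)/p₁} = 0.56981 / 0.69194 ≈ 0.8235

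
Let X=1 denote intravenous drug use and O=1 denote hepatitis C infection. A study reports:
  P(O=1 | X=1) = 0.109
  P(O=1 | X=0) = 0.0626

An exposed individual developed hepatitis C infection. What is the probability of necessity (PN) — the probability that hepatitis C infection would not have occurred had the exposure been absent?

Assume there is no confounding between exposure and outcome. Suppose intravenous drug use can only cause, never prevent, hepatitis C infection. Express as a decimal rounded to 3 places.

PN ≈ 0.426

Let p₁ = 0.109, p₀ = 0.0626.
Under exogeneity and monotonicity, PN = (p₁ − p₀) / p₁.
PN = (0.109 − 0.0626) / 0.109 = 0.0464 / 0.109 ≈ 0.4257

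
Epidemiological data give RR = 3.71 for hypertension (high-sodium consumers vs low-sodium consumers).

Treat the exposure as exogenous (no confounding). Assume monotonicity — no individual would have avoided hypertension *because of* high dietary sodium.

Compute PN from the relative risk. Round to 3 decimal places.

PN ≈ 0.730

Under exogeneity and monotonicity, PN = (RR − 1) / RR = 1 − 1/RR.
PN = (3.71 − 1) / 3.71 = 2.71 / 3.71 ≈ 0.7305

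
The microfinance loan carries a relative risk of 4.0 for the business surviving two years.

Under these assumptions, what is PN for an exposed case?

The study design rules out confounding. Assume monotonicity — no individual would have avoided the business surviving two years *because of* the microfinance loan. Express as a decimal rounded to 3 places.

Under exogeneity and monotonicity, PN = (RR − 1) / RR = 1 − 1/RR.
PN = (4.0 − 1) / 4.0 = 3 / 4.0 ≈ 0.7500

PN ≈ 0.750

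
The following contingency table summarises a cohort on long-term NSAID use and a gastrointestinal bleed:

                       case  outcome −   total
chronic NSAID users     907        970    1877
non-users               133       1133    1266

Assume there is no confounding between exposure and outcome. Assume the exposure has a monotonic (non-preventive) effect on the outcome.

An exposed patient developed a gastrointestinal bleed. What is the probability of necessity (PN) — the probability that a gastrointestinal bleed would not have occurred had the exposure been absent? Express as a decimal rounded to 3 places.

PN ≈ 0.783

p₁ = P(outcome | exposed) = 907/1877 = 0.48322
p₀ = P(outcome | unexposed) = 133/1266 = 0.10506
Under exogeneity and monotonicity, PN = (p₁ − p₀)/p₁.
PN = (0.48322 − 0.10506) / 0.48322 ≈ 0.7826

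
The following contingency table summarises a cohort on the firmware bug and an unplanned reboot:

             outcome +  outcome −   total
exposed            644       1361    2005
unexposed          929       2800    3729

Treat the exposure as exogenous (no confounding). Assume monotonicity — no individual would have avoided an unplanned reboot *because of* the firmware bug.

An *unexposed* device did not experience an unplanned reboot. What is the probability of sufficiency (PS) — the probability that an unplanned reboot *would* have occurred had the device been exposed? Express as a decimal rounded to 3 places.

p₁ = P(outcome | exposed) = 644/2005 = 0.3212
p₀ = P(outcome | unexposed) = 929/3729 = 0.24913
Under exogeneity and monotonicity, PS = (p₁ − p₀)/(1 − p₀).
PS = (0.3212 − 0.24913) / 0.75087 ≈ 0.0960

PS ≈ 0.096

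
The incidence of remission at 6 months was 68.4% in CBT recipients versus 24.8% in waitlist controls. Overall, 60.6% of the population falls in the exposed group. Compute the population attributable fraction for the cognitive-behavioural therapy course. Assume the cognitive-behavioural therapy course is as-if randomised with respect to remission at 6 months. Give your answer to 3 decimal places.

PAF ≈ 0.516

p₁ = 0.684, p₀ = 0.248.
Overall risk P(Y=1) = π·p₁ + (1−π)·p₀ = 0.606×0.684 + 0.394×0.248 = 0.51222.
Under exogeneity, PAF = [P(Y=1) − p₀] / P(Y=1).
PAF = (0.51222 − 0.248) / 0.51222 ≈ 0.5158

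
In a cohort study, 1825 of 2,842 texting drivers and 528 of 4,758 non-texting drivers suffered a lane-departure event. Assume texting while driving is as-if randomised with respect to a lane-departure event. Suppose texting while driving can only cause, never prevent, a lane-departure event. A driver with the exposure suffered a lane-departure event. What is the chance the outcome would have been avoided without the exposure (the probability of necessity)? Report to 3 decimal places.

p₁ = P(outcome | exposed) = 1825/2842 = 0.64215
p₀ = P(outcome | unexposed) = 528/4758 = 0.11097
Under exogeneity and monotonicity, PN = (p₁ − p₀) / p₁.
PN = (0.64215 − 0.11097) / 0.64215 = 0.53118 / 0.64215 ≈ 0.8272

PN ≈ 0.827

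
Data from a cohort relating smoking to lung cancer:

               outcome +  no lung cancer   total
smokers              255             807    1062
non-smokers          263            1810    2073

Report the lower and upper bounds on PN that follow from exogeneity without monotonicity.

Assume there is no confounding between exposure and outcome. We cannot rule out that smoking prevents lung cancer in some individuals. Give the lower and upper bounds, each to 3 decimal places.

0.472 ≤ PN ≤ 1.000

p₁ = P(outcome | exposed) = 255/1062 = 0.24011
p₀ = P(outcome | unexposed) = 263/2073 = 0.12687
Under exogeneity alone the bounds on PN are max{0,(p₁−p₀)/p₁} ≤ PN ≤ min{1,(1−p₀)/p₁}.
  lower = (p₁ − p₀)/p₁ = 0.11324 / 0.24011 ≈ 0.4716
  upper = min{1, (1 − p₀)/p₁} = 0.87313 / 0.24011 ≈ 3.6363 → capped at 1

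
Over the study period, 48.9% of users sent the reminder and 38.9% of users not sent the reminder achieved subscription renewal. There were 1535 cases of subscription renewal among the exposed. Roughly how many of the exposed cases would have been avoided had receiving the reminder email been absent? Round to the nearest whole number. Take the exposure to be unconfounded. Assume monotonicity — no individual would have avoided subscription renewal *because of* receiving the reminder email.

p₁ = 0.489, p₀ = 0.389.
PN = (p₁ − p₀)/p₁ = (0.489 − 0.389) / 0.489 ≈ 0.20450.
Attributable cases ≈ PN × (exposed cases) = 0.20450 × 1535 ≈ 313.91.

about 314 cases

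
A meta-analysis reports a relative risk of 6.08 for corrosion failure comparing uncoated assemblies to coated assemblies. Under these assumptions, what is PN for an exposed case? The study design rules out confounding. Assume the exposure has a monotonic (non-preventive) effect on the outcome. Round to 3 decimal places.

PN ≈ 0.836

Under exogeneity and monotonicity, PN = (RR − 1) / RR = 1 − 1/RR.
PN = (6.08 − 1) / 6.08 = 5.08 / 6.08 ≈ 0.8355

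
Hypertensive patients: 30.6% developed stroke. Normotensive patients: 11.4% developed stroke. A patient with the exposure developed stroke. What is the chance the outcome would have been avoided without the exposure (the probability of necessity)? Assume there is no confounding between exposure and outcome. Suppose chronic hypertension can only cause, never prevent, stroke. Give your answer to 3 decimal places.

p₁ = 0.306, p₀ = 0.114.
Under exogeneity and monotonicity, PN = (p₁ − p₀) / p₁.
PN = (0.306 − 0.114) / 0.306 = 0.192 / 0.306 ≈ 0.6275

PN ≈ 0.627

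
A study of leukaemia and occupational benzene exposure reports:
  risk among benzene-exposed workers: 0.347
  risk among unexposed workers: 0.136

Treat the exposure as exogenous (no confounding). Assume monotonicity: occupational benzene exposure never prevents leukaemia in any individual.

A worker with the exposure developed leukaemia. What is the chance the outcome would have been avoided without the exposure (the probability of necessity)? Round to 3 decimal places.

Let p₁ = 0.347, p₀ = 0.136.
Under exogeneity and monotonicity, PN = (p₁ − p₀) / p₁.
PN = (0.347 − 0.136) / 0.347 = 0.211 / 0.347 ≈ 0.6081

PN ≈ 0.608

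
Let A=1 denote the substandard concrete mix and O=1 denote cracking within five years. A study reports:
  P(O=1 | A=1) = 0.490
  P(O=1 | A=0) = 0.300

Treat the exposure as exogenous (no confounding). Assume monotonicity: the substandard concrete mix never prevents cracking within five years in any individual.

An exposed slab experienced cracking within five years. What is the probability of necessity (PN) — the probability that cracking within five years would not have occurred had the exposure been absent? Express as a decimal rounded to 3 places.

PN ≈ 0.388

Let p₁ = 0.49, p₀ = 0.3.
Under exogeneity and monotonicity, PN = (p₁ − p₀) / p₁.
PN = (0.49 − 0.3) / 0.49 = 0.19 / 0.49 ≈ 0.3878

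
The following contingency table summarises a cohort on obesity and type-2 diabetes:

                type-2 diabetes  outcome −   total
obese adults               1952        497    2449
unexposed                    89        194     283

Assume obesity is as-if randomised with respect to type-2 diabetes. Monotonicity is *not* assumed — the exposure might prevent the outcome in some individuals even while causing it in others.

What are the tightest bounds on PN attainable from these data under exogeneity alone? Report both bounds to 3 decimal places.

0.605 ≤ PN ≤ 0.860

p₁ = P(outcome | exposed) = 1952/2449 = 0.79706
p₀ = P(outcome | unexposed) = 89/283 = 0.31449
Under exogeneity alone the bounds on PN are max{0,(p₁−p₀)/p₁} ≤ PN ≤ min{1,(1−p₀)/p₁}.
  lower = (p₁ − p₀)/p₁ = 0.48257 / 0.79706 ≈ 0.6054
  upper = min{1, (1 − p₀)/p₁} = 0.68551 / 0.79706 ≈ 0.8601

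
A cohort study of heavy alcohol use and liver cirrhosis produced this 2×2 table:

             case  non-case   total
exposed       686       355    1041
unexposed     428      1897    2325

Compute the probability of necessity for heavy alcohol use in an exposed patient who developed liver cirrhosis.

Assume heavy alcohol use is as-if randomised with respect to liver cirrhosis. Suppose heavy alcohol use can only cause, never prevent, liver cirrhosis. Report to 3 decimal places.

p₁ = P(outcome | exposed) = 686/1041 = 0.65898
p₀ = P(outcome | unexposed) = 428/2325 = 0.18409
Under exogeneity and monotonicity, PN = (p₁ − p₀) / p₁.
PN = (0.65898 − 0.18409) / 0.65898 = 0.4749 / 0.65898 ≈ 0.7207

PN ≈ 0.721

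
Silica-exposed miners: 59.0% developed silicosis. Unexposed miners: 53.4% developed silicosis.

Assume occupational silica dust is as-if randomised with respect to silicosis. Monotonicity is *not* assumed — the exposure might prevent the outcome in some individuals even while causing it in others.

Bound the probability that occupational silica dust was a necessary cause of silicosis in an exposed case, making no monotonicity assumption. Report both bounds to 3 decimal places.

p₁ = 0.59, p₀ = 0.534.
Under exogeneity alone the bounds on PN are max{0,(p₁−p₀)/p₁} ≤ PN ≤ min{1,(1−p₀)/p₁}.
  lower = (p₁ − p₀)/p₁ = 0.056 / 0.59 ≈ 0.0949
  upper = min{1, (1 − p₀)/p₁} = 0.466 / 0.59 ≈ 0.7898

0.095 ≤ PN ≤ 0.790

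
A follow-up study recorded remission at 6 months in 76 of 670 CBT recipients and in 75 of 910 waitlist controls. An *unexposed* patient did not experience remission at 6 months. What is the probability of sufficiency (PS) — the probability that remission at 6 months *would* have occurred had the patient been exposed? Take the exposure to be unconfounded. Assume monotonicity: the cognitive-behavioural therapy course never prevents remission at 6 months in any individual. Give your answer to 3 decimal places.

PS ≈ 0.034

p₁ = P(outcome | exposed) = 76/670 = 0.11343
p₀ = P(outcome | unexposed) = 75/910 = 0.082418
Under exogeneity and monotonicity, PS = (p₁ − p₀) / (1 − p₀).
PS = (0.11343 − 0.082418) / (1 − 0.082418) = 0.031015 / 0.91758 ≈ 0.0338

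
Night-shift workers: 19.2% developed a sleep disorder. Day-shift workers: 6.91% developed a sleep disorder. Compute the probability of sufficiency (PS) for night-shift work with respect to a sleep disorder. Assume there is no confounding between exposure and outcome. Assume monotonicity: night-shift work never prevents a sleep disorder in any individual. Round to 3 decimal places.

PS ≈ 0.132

p₁ = 0.192, p₀ = 0.0691.
Under exogeneity and monotonicity, PS = (p₁ − p₀) / (1 − p₀).
PS = (0.192 − 0.0691) / (1 − 0.0691) = 0.1229 / 0.9309 ≈ 0.1320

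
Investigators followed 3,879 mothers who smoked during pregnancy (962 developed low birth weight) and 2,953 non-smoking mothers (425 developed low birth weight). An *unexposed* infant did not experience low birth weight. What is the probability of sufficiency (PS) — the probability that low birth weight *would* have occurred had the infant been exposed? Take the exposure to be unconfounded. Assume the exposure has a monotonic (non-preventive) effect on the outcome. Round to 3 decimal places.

p₁ = P(outcome | exposed) = 962/3879 = 0.248
p₀ = P(outcome | unexposed) = 425/2953 = 0.14392
Under exogeneity and monotonicity, PS = (p₁ − p₀) / (1 − p₀).
PS = (0.248 − 0.14392) / (1 − 0.14392) = 0.10408 / 0.85608 ≈ 0.1216

PS ≈ 0.122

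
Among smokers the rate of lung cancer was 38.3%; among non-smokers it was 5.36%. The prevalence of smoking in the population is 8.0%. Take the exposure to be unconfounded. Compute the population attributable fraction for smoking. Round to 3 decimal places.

PAF ≈ 0.330

p₁ = 0.383, p₀ = 0.0536.
Overall risk P(Y=1) = π·p₁ + (1−π)·p₀ = 0.08×0.383 + 0.92×0.0536 = 0.079952.
Under exogeneity, PAF = [P(Y=1) − p₀] / P(Y=1).
PAF = (0.079952 − 0.0536) / 0.079952 ≈ 0.3296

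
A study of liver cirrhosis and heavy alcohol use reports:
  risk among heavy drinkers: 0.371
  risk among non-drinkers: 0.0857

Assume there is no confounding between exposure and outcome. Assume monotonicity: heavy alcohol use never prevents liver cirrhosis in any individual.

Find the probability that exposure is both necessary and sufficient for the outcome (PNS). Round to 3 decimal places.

PNS ≈ 0.285

Let p₁ = 0.371, p₀ = 0.0857.
Under exogeneity and monotonicity, PNS = p₁ − p₀.
PNS = 0.371 − 0.0857 = 0.2853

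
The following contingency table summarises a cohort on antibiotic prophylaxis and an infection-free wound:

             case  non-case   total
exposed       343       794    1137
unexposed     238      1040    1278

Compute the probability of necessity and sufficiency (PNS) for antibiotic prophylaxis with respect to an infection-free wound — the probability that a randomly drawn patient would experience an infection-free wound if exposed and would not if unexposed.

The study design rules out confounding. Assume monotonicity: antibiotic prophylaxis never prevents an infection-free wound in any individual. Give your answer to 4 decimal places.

PNS ≈ 0.1154

p₁ = P(outcome | exposed) = 343/1137 = 0.30167
p₀ = P(outcome | unexposed) = 238/1278 = 0.18623
Under exogeneity and monotonicity, PNS = p₁ − p₀.
PNS = 0.30167 − 0.18623 = 0.11544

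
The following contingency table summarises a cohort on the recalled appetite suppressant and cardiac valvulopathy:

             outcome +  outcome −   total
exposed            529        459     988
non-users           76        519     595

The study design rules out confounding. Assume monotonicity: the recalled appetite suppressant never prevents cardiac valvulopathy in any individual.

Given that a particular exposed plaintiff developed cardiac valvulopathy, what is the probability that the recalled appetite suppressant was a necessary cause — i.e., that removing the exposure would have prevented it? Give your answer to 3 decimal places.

p₁ = P(outcome | exposed) = 529/988 = 0.53543
p₀ = P(outcome | unexposed) = 76/595 = 0.12773
Under exogeneity and monotonicity, PN = (p₁ − p₀) / p₁.
PN = (0.53543 − 0.12773) / 0.53543 = 0.40769 / 0.53543 ≈ 0.7614

PN ≈ 0.761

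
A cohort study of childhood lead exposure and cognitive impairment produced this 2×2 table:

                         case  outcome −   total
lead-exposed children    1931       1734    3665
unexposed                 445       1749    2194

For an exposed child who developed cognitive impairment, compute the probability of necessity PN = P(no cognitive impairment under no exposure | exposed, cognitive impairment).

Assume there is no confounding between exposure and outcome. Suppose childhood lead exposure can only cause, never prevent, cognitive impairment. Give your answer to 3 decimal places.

PN ≈ 0.615

p₁ = P(outcome | exposed) = 1931/3665 = 0.52688
p₀ = P(outcome | unexposed) = 445/2194 = 0.20283
Under exogeneity and monotonicity, PN = (p₁ − p₀)/p₁.
PN = (0.52688 − 0.20283) / 0.52688 ≈ 0.6150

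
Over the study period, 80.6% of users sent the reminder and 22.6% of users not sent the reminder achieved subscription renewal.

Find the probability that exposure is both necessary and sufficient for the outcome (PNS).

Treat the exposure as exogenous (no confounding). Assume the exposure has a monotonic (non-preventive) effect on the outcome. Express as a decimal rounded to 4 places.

p₁ = 0.806, p₀ = 0.226.
Under exogeneity and monotonicity, PNS = p₁ − p₀.
PNS = 0.806 − 0.226 = 0.58

PNS ≈ 0.5800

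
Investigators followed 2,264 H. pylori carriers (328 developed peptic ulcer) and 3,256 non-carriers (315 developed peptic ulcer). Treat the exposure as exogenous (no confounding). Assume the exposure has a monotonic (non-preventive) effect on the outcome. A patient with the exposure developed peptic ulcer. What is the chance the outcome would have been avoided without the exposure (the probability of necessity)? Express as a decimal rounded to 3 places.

p₁ = P(outcome | exposed) = 328/2264 = 0.14488
p₀ = P(outcome | unexposed) = 315/3256 = 0.096744
Under exogeneity and monotonicity, PN = (p₁ − p₀) / p₁.
PN = (0.14488 − 0.096744) / 0.14488 = 0.048132 / 0.14488 ≈ 0.3322

PN ≈ 0.332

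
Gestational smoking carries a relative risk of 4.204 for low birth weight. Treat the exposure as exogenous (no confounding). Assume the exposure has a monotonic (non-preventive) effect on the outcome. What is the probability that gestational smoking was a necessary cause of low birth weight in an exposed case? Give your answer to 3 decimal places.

Under exogeneity and monotonicity, PN = (RR − 1) / RR = 1 − 1/RR.
PN = (4.204 − 1) / 4.204 = 3.204 / 4.204 ≈ 0.7621

PN ≈ 0.762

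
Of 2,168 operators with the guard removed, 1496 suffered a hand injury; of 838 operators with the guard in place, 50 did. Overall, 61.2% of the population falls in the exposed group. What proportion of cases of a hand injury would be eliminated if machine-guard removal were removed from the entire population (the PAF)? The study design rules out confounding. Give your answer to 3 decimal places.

PAF ≈ 0.866

p₁ = P(outcome | exposed) = 1496/2168 = 0.69004
p₀ = P(outcome | unexposed) = 50/838 = 0.059666
Overall risk P(Y=1) = π·p₁ + (1−π)·p₀ = 0.612×0.69004 + 0.388×0.059666 = 0.44545.
Under exogeneity, PAF = [P(Y=1) − p₀] / P(Y=1).
PAF = (0.44545 − 0.059666) / 0.44545 ≈ 0.8661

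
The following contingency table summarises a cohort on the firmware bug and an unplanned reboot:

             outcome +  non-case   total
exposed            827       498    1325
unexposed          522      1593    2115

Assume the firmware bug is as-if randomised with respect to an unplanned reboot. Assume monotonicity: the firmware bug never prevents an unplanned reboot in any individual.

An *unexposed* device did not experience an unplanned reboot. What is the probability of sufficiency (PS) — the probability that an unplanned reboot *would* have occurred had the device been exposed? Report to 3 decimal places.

p₁ = P(outcome | exposed) = 827/1325 = 0.62415
p₀ = P(outcome | unexposed) = 522/2115 = 0.24681
Under exogeneity and monotonicity, PS = (p₁ − p₀) / (1 − p₀).
PS = (0.62415 − 0.24681) / (1 − 0.24681) = 0.37734 / 0.75319 ≈ 0.5010

PS ≈ 0.501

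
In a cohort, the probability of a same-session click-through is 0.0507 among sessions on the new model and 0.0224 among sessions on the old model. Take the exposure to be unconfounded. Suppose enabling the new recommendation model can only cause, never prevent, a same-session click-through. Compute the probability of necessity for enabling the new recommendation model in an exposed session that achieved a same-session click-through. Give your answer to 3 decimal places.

PN ≈ 0.558

Let p₁ = 0.0507, p₀ = 0.0224.
Under exogeneity and monotonicity, PN = (p₁ − p₀) / p₁.
PN = (0.0507 − 0.0224) / 0.0507 = 0.0283 / 0.0507 ≈ 0.5582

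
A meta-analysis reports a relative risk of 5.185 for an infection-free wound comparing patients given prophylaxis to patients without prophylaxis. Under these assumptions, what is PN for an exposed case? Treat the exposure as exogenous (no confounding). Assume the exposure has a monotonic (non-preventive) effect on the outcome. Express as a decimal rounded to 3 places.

PN ≈ 0.807

Under exogeneity and monotonicity, PN = (RR − 1) / RR = 1 − 1/RR.
PN = (5.185 − 1) / 5.185 = 4.185 / 5.185 ≈ 0.8071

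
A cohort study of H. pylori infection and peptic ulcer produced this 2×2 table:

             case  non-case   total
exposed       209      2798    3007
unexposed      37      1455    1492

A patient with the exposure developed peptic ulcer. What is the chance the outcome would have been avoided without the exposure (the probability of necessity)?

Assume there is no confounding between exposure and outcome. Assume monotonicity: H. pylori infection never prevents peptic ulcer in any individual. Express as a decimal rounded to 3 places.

PN ≈ 0.643

p₁ = P(outcome | exposed) = 209/3007 = 0.069504
p₀ = P(outcome | unexposed) = 37/1492 = 0.024799
Under exogeneity and monotonicity, PN = (p₁ − p₀) / p₁.
PN = (0.069504 − 0.024799) / 0.069504 = 0.044706 / 0.069504 ≈ 0.6432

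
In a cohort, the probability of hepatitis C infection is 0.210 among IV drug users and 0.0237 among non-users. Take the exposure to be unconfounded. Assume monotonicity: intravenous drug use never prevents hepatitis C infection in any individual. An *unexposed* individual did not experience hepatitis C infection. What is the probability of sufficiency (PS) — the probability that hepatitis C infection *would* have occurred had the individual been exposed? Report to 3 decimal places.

Let p₁ = 0.21, p₀ = 0.0237.
Under exogeneity and monotonicity, PS = (p₁ − p₀) / (1 − p₀).
PS = (0.21 − 0.0237) / (1 − 0.0237) = 0.1863 / 0.9763 ≈ 0.1908

PS ≈ 0.191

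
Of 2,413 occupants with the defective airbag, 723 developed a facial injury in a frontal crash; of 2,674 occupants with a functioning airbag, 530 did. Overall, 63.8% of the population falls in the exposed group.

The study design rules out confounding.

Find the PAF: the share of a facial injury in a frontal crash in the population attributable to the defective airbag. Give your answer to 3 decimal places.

p₁ = P(outcome | exposed) = 723/2413 = 0.29963
p₀ = P(outcome | unexposed) = 530/2674 = 0.1982
Overall risk P(Y=1) = π·p₁ + (1−π)·p₀ = 0.638×0.29963 + 0.362×0.1982 = 0.26291.
Under exogeneity, PAF = [P(Y=1) − p₀] / P(Y=1).
PAF = (0.26291 − 0.1982) / 0.26291 ≈ 0.2461

PAF ≈ 0.246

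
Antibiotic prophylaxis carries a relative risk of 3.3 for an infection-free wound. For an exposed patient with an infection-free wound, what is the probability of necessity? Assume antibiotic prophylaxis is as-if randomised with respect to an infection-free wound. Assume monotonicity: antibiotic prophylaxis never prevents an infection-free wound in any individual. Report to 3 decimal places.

PN ≈ 0.697

Under exogeneity and monotonicity, PN = (RR − 1) / RR = 1 − 1/RR.
PN = (3.3 − 1) / 3.3 = 2.3 / 3.3 ≈ 0.6970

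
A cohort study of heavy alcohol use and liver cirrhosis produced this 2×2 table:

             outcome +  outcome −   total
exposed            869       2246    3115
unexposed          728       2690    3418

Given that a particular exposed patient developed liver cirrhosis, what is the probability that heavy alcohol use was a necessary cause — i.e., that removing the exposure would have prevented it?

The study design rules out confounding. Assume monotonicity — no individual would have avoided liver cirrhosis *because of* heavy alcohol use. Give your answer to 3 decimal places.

p₁ = P(outcome | exposed) = 869/3115 = 0.27897
p₀ = P(outcome | unexposed) = 728/3418 = 0.21299
Under exogeneity and monotonicity, PN = (p₁ − p₀)/p₁.
PN = (0.27897 − 0.21299) / 0.27897 ≈ 0.2365

PN ≈ 0.237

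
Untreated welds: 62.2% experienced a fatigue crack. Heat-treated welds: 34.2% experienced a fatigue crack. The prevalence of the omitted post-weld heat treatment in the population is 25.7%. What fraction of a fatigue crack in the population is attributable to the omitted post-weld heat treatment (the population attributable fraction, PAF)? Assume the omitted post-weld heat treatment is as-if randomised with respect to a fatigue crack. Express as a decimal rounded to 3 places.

PAF ≈ 0.174

p₁ = 0.622, p₀ = 0.342.
Overall risk P(Y=1) = π·p₁ + (1−π)·p₀ = 0.257×0.622 + 0.743×0.342 = 0.41396.
Under exogeneity, PAF = [P(Y=1) − p₀] / P(Y=1).
PAF = (0.41396 − 0.342) / 0.41396 ≈ 0.1738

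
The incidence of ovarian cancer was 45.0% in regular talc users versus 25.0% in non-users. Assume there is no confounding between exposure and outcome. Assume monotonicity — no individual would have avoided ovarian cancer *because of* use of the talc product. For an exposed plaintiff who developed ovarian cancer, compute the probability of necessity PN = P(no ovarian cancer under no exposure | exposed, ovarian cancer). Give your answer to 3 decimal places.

p₁ = 0.45, p₀ = 0.25.
Under exogeneity and monotonicity, PN = (p₁ − p₀) / p₁.
PN = (0.45 − 0.25) / 0.45 = 0.2 / 0.45 ≈ 0.4444

PN ≈ 0.444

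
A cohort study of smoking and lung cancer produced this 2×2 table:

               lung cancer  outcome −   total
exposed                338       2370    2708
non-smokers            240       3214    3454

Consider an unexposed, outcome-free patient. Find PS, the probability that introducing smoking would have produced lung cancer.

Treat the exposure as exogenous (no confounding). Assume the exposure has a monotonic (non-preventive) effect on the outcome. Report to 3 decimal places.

PS ≈ 0.059

p₁ = P(outcome | exposed) = 338/2708 = 0.12482
p₀ = P(outcome | unexposed) = 240/3454 = 0.069485
Under exogeneity and monotonicity, PS = (p₁ − p₀) / (1 − p₀).
PS = (0.12482 − 0.069485) / (1 − 0.069485) = 0.055331 / 0.93052 ≈ 0.0595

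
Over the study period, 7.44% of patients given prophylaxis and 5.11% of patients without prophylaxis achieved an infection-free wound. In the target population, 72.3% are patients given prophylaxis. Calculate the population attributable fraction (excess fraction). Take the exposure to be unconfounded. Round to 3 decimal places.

PAF ≈ 0.248

p₁ = 0.0744, p₀ = 0.0511.
Overall risk P(Y=1) = π·p₁ + (1−π)·p₀ = 0.723×0.0744 + 0.277×0.0511 = 0.067946.
Under exogeneity, PAF = [P(Y=1) − p₀] / P(Y=1).
PAF = (0.067946 − 0.0511) / 0.067946 ≈ 0.2479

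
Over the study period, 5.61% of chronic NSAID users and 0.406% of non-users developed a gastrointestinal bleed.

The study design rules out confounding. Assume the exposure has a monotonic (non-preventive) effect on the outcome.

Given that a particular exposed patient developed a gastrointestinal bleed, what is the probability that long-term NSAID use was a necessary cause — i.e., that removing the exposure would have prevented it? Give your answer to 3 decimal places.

PN ≈ 0.928

p₁ = 0.0561, p₀ = 0.00406.
Under exogeneity and monotonicity, PN = (p₁ − p₀) / p₁.
PN = (0.0561 − 0.00406) / 0.0561 = 0.05204 / 0.0561 ≈ 0.9276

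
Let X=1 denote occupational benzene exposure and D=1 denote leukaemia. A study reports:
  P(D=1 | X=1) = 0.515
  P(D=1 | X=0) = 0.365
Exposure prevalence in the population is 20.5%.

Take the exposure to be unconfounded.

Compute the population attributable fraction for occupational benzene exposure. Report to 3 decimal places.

Let p₁ = 0.515, p₀ = 0.365.
Overall risk P(Y=1) = π·p₁ + (1−π)·p₀ = 0.205×0.515 + 0.795×0.365 = 0.39575.
Under exogeneity, PAF = [P(Y=1) − p₀] / P(Y=1).
PAF = (0.39575 − 0.365) / 0.39575 ≈ 0.0777

PAF ≈ 0.078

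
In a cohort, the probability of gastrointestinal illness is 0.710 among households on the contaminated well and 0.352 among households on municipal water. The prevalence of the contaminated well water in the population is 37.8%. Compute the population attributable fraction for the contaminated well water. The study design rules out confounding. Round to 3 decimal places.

Let p₁ = 0.71, p₀ = 0.352.
Overall risk P(Y=1) = π·p₁ + (1−π)·p₀ = 0.378×0.71 + 0.622×0.352 = 0.48732.
Under exogeneity, PAF = [P(Y=1) − p₀] / P(Y=1).
PAF = (0.48732 − 0.352) / 0.48732 ≈ 0.2777

PAF ≈ 0.278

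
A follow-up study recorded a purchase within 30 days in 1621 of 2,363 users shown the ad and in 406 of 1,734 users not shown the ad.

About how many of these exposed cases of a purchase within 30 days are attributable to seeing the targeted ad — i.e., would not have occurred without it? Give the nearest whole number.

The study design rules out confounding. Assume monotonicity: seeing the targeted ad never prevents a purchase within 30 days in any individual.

about 1068 cases

p₁ = P(outcome | exposed) = 1621/2363 = 0.68599
p₀ = P(outcome | unexposed) = 406/1734 = 0.23414
PN = (p₁ − p₀)/p₁ = (0.68599 − 0.23414) / 0.68599 ≈ 0.65868.
Attributable cases ≈ PN × (exposed cases) = 0.65868 × 1621 ≈ 1067.73.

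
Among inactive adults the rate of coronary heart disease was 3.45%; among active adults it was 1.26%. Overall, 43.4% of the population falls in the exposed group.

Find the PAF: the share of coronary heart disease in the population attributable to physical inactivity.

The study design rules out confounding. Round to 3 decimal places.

p₁ = 0.0345, p₀ = 0.0126.
Overall risk P(Y=1) = π·p₁ + (1−π)·p₀ = 0.434×0.0345 + 0.566×0.0126 = 0.022105.
Under exogeneity, PAF = [P(Y=1) − p₀] / P(Y=1).
PAF = (0.022105 − 0.0126) / 0.022105 ≈ 0.4300

PAF ≈ 0.430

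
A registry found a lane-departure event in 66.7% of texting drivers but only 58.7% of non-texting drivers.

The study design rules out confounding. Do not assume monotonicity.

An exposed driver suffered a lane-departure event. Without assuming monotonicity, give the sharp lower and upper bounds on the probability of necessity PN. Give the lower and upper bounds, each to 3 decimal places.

p₁ = 0.667, p₀ = 0.587.
Under exogeneity alone the bounds on PN are max{0,(p₁−p₀)/p₁} ≤ PN ≤ min{1,(1−p₀)/p₁}.
  lower = (p₁ − p₀)/p₁ = 0.08 / 0.667 ≈ 0.1199
  upper = min{1, (1 − p₀)/p₁} = 0.413 / 0.667 ≈ 0.6192

0.120 ≤ PN ≤ 0.619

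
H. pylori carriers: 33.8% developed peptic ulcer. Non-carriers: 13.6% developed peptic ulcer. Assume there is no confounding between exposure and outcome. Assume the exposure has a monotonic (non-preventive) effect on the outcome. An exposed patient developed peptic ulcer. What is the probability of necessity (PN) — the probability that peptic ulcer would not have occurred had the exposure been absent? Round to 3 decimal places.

PN ≈ 0.598

p₁ = 0.338, p₀ = 0.136.
Under exogeneity and monotonicity, PN = (p₁ − p₀) / p₁.
PN = (0.338 − 0.136) / 0.338 = 0.202 / 0.338 ≈ 0.5976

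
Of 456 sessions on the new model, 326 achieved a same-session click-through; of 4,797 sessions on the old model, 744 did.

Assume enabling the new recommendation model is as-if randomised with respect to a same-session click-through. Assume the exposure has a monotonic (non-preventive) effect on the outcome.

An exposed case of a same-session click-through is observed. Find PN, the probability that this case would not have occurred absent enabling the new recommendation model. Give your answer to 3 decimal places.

PN ≈ 0.783

p₁ = P(outcome | exposed) = 326/456 = 0.71491
p₀ = P(outcome | unexposed) = 744/4797 = 0.1551
Under exogeneity and monotonicity, PN = (p₁ − p₀) / p₁.
PN = (0.71491 − 0.1551) / 0.71491 = 0.55982 / 0.71491 ≈ 0.7831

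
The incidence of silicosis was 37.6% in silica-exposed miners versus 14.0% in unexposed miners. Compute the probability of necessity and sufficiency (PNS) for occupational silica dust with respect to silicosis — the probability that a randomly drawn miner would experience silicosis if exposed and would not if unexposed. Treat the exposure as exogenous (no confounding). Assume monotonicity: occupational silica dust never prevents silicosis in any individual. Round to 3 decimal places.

PNS ≈ 0.236

p₁ = 0.376, p₀ = 0.14.
Under exogeneity and monotonicity, PNS = p₁ − p₀.
PNS = 0.376 − 0.14 = 0.236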